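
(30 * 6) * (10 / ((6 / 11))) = 3300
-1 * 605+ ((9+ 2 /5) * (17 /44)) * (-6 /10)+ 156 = -451.18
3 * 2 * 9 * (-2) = -108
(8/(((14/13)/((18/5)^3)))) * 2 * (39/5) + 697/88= 2084653471/385000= 5414.68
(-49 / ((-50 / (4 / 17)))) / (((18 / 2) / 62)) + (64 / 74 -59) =-8002763 / 141525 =-56.55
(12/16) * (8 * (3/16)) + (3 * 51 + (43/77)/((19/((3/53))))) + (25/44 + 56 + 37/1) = 153648085/620312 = 247.69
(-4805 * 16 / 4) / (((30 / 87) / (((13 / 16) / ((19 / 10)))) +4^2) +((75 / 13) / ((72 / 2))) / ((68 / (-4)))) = -1478171760 / 1291819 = -1144.26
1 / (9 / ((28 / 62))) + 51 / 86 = 15433 / 23994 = 0.64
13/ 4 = 3.25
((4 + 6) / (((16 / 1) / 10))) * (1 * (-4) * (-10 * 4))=1000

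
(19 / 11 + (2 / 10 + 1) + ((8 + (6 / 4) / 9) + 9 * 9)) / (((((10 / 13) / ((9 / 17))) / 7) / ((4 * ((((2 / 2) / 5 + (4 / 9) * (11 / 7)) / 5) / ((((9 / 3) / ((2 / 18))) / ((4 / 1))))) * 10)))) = 894467912 / 1893375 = 472.42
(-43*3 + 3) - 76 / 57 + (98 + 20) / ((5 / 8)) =922 / 15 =61.47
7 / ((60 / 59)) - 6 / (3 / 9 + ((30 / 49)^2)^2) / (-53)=185601984169 / 26059467180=7.12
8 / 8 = 1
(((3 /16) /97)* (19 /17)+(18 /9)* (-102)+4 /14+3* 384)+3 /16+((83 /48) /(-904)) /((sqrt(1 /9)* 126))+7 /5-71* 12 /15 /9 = 14178199448081 /15026215680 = 943.56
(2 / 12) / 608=1 / 3648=0.00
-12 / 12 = -1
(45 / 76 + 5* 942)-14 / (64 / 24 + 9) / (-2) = 1790253 / 380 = 4711.19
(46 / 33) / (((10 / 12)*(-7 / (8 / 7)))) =-736 / 2695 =-0.27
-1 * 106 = -106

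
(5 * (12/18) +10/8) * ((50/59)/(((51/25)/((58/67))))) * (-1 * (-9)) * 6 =5981250/67201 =89.01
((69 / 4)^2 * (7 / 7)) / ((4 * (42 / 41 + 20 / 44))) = 93357 / 1856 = 50.30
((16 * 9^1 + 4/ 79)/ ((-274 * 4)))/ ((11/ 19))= -54055/ 238106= -0.23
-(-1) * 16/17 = 16/17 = 0.94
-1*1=-1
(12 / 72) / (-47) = -1 / 282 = -0.00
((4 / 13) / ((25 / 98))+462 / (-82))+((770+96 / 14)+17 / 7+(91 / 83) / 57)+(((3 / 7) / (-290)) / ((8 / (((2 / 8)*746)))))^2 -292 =256909250608681003 / 532037438499840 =482.88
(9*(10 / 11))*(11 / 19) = 90 / 19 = 4.74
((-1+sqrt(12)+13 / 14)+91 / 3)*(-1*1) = -33.73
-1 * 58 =-58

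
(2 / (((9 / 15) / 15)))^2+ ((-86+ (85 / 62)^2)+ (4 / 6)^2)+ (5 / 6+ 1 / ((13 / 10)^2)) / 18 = 10596031790 / 4385043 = 2416.40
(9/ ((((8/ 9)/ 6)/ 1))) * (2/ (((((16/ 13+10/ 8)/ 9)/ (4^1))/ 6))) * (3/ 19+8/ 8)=10007712/ 817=12249.34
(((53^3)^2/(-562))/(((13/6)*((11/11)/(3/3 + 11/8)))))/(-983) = 1263368584353/28727192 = 43978.14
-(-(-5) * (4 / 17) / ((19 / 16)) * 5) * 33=-52800 / 323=-163.47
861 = 861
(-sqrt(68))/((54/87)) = -29 * sqrt(17)/9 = -13.29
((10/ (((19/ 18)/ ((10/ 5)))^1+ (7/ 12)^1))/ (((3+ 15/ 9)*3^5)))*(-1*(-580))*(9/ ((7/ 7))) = 290/ 7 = 41.43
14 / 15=0.93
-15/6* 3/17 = -15/34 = -0.44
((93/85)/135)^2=961/14630625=0.00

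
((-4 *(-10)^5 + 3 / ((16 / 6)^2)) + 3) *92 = 588805037 / 16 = 36800314.81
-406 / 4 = -101.50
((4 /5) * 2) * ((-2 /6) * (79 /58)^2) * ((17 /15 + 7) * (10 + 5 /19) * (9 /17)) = -59389356 /1358215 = -43.73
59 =59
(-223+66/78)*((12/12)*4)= -11552/13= -888.62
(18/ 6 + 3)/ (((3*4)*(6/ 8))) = 2/ 3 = 0.67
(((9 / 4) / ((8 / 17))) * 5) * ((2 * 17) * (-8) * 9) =-117045 / 2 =-58522.50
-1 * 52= -52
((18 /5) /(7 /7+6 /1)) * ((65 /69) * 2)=156 /161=0.97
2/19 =0.11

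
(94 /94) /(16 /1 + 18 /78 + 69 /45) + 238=824627 /3464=238.06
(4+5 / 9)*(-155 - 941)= -44936 / 9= -4992.89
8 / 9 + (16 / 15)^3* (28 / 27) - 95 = -8461187 / 91125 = -92.85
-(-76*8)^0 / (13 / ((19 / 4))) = -19 / 52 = -0.37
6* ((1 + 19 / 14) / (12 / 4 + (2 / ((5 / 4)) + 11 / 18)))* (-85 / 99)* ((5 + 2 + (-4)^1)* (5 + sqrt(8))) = -54.73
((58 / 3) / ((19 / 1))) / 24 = 29 / 684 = 0.04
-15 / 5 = -3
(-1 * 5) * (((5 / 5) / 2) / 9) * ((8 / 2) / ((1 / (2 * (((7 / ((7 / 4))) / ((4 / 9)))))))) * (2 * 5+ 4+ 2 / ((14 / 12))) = -2200 / 7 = -314.29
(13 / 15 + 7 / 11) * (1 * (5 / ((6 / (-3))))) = -124 / 33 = -3.76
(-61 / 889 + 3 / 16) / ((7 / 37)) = 62567 / 99568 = 0.63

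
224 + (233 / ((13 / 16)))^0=225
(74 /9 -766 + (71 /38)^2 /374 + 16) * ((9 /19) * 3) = -10816105461 /10261064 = -1054.09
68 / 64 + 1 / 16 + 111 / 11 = 987 / 88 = 11.22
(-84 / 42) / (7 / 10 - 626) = 20 / 6253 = 0.00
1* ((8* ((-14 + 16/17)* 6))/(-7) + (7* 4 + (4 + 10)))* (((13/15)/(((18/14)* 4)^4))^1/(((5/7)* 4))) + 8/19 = 12968648423/27125798400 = 0.48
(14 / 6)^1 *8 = 56 / 3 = 18.67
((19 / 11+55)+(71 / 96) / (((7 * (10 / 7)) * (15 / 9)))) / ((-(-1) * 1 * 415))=999181 / 7304000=0.14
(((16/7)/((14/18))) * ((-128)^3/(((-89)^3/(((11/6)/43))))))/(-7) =-553648128/10397587781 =-0.05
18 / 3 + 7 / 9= 61 / 9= 6.78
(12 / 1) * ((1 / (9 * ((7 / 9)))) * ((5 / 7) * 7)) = 60 / 7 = 8.57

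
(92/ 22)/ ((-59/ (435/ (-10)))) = 3.08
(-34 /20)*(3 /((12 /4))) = -17 /10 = -1.70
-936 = -936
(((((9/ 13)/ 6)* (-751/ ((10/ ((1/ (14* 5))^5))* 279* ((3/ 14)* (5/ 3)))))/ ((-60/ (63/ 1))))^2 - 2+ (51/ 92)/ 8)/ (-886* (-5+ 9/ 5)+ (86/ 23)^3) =-4488467697502396562493137799833/ 6712748798491894704000000000000000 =-0.00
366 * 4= 1464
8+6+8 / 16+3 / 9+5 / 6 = 47 / 3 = 15.67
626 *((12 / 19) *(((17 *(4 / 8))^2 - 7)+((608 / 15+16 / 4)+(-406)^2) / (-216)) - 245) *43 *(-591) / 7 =70146046888 / 45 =1558801041.96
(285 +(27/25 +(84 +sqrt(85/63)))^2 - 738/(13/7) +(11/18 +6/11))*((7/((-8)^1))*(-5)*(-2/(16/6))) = -24039.68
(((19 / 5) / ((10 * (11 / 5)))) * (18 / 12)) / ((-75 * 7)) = -19 / 38500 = -0.00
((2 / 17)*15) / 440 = 3 / 748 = 0.00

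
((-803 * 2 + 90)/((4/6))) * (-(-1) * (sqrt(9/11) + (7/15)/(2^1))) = -6822 * sqrt(11)/11 - 2653/5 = -2587.51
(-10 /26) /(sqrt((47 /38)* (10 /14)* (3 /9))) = -sqrt(187530) /611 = -0.71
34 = 34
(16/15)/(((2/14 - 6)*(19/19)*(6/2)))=-0.06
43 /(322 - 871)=-43 /549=-0.08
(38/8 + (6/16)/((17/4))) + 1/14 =2337/476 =4.91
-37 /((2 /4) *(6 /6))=-74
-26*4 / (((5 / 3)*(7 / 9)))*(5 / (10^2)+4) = -56862 / 175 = -324.93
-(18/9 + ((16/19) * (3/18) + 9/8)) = -3.27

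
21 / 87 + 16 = 471 / 29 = 16.24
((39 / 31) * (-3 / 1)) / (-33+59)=-9 / 62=-0.15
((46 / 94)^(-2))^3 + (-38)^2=224543039045 / 148035889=1516.81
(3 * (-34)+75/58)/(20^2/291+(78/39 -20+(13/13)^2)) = 1699731/263726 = 6.45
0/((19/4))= 0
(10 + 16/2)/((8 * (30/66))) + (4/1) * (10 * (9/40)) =279/20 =13.95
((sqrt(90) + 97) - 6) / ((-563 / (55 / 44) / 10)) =-2275 / 1126 - 75* sqrt(10) / 1126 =-2.23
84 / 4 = 21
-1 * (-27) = 27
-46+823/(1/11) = 9007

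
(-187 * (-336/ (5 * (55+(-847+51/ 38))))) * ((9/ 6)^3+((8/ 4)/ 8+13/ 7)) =-4363084/ 50075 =-87.13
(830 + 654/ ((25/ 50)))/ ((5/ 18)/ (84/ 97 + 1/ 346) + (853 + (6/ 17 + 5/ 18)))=19077942708/ 7620026741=2.50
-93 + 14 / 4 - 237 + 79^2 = 11829 / 2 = 5914.50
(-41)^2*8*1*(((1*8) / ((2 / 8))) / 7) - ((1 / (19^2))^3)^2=952469089011255460089 / 15493204433463127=61476.57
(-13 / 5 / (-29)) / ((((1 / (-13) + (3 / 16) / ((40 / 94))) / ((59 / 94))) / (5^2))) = 7976800 / 2062219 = 3.87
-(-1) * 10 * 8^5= 327680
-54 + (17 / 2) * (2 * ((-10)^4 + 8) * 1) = 170082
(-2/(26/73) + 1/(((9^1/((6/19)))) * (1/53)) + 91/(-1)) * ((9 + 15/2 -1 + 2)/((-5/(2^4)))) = 5306.32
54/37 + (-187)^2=1293907/37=34970.46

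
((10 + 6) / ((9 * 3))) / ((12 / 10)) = 0.49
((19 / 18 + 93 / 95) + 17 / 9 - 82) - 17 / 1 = -162581 / 1710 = -95.08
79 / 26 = 3.04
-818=-818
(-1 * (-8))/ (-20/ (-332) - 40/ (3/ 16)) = -1992/ 53105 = -0.04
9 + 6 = 15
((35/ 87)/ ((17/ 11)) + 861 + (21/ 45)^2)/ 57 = 95559457/ 6322725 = 15.11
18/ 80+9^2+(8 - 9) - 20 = 2409/ 40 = 60.22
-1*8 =-8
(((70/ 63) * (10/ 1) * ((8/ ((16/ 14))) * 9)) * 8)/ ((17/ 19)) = 106400/ 17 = 6258.82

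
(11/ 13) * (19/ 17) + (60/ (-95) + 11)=47508/ 4199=11.31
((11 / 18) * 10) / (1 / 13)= 715 / 9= 79.44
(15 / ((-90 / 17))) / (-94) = 0.03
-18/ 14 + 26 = 173/ 7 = 24.71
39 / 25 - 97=-2386 / 25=-95.44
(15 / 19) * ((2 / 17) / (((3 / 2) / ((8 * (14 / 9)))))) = 2240 / 2907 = 0.77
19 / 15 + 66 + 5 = 1084 / 15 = 72.27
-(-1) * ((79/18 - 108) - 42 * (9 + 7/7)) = -9425/18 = -523.61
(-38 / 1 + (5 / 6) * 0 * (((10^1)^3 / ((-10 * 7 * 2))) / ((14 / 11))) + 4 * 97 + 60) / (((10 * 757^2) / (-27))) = -1107 / 573049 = -0.00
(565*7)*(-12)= -47460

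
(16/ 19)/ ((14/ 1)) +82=10914/ 133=82.06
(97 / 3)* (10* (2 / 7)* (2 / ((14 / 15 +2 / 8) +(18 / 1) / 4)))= 77600 / 2387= 32.51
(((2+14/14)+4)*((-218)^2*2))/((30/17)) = 377023.73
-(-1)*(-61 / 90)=-0.68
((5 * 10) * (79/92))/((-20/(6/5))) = -237/92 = -2.58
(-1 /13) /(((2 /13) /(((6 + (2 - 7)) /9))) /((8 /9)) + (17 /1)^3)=-4 /255557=-0.00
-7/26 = -0.27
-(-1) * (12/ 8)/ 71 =3/ 142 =0.02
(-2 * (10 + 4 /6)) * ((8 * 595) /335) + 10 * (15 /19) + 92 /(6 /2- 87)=-2640551 /8911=-296.32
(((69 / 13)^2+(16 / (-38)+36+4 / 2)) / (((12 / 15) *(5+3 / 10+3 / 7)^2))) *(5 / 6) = 2155234375 / 1032664022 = 2.09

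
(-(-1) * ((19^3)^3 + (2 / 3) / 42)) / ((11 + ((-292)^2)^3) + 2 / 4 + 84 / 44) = 447245149121716 / 859132877359343769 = 0.00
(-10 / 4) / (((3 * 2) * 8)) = -0.05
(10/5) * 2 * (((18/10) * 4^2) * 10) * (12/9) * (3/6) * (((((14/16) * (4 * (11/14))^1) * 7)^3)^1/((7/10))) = 7826280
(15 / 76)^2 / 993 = 0.00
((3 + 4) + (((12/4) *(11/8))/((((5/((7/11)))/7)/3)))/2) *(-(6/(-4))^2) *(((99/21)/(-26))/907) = 3267/580480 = 0.01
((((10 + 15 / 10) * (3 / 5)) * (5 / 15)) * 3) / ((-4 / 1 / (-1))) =69 / 40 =1.72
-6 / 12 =-1 / 2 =-0.50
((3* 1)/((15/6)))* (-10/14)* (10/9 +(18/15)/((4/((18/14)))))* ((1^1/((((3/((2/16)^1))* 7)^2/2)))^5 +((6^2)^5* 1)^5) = -426596267091033369295881188487184677116630245849343855035417519/411367690057587118571520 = -1037019380475200692770722000000000000000.00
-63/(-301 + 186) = 63/115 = 0.55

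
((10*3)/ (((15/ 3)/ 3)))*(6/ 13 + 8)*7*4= 55440/ 13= 4264.62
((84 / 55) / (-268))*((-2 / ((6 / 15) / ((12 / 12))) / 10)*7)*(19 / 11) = 0.03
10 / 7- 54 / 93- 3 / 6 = 151 / 434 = 0.35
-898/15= -59.87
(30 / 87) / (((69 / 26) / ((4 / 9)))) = 1040 / 18009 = 0.06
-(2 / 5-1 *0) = -2 / 5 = -0.40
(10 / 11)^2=100 / 121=0.83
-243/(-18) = 27/2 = 13.50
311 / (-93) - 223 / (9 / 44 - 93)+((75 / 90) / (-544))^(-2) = 1348467286333 / 3164325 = 426146.90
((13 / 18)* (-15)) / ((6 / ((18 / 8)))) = -65 / 16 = -4.06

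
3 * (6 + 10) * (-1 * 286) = -13728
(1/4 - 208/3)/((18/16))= -1658/27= -61.41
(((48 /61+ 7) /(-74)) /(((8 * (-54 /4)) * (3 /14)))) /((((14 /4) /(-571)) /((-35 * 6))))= 9492875 /60939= 155.78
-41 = -41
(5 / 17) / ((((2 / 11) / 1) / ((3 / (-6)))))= -55 / 68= -0.81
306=306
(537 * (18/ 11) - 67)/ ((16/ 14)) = 62503/ 88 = 710.26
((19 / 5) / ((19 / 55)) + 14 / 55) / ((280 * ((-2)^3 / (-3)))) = 1857 / 123200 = 0.02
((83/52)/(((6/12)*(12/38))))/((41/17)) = 26809/6396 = 4.19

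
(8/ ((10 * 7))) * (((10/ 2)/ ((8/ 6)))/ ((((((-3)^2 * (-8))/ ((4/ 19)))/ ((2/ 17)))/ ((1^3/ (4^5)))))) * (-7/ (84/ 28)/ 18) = 1/ 53581824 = 0.00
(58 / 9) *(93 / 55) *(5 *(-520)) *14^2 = -183252160 / 33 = -5553095.76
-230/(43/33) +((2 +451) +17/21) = 277.30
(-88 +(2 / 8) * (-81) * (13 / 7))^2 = 12369289 / 784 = 15777.15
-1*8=-8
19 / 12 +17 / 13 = 451 / 156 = 2.89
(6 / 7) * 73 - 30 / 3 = 368 / 7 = 52.57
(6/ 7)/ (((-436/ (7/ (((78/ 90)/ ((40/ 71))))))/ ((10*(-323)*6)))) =17442000/ 100607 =173.37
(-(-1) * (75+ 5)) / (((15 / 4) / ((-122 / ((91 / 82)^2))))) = -52500992 / 24843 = -2113.31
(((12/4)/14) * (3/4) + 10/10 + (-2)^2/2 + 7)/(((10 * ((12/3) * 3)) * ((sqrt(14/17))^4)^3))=13734276761/50598481920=0.27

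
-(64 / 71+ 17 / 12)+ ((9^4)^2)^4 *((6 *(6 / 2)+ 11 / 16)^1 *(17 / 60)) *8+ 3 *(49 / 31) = 38414966103661596951894379072715166113 / 264120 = 145445123821223674662632100000000.00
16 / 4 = 4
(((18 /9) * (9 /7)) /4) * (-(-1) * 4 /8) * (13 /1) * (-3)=-351 /28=-12.54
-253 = -253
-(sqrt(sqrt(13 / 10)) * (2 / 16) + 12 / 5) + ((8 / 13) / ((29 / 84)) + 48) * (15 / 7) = -10^(3 / 4) * 13^(1 / 4) / 80 + 1375932 / 13195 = 104.14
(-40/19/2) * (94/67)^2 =-176720/85291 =-2.07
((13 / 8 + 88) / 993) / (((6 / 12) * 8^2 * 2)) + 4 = 678127 / 169472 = 4.00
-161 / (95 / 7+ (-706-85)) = 1127 / 5442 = 0.21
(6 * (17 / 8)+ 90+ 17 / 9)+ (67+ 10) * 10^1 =31487 / 36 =874.64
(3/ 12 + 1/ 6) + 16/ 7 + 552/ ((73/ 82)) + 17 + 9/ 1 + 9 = 4033367/ 6132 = 657.76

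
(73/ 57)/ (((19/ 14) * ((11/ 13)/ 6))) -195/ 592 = 14956279/ 2350832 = 6.36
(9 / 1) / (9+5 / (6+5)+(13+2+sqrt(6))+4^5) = 1141767 / 133009363-1089 *sqrt(6) / 133009363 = 0.01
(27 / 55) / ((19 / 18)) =486 / 1045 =0.47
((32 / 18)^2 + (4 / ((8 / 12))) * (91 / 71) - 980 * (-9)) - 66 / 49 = 2488145312 / 281799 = 8829.50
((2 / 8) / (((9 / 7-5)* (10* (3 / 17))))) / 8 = -119 / 24960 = -0.00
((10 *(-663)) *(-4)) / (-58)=-13260 / 29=-457.24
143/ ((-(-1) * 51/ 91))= 13013/ 51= 255.16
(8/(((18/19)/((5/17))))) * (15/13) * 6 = 3800/221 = 17.19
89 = 89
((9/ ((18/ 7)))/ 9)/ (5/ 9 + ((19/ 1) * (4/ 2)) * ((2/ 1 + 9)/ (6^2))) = 7/ 219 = 0.03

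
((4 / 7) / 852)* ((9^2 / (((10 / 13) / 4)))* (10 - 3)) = 702 / 355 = 1.98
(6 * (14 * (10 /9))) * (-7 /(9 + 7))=-40.83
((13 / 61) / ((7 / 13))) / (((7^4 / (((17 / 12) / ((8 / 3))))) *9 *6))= 2873 / 1771592256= 0.00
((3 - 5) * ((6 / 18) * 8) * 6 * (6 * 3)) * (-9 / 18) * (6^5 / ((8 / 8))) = 2239488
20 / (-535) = -4 / 107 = -0.04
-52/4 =-13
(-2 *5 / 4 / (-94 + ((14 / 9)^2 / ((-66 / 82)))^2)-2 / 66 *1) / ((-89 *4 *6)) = 7035755 / 17115784225056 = 0.00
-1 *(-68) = 68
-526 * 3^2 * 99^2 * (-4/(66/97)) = 272763612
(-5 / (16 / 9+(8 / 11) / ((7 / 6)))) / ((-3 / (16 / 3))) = 385 / 104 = 3.70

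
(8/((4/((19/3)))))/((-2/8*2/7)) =-532/3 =-177.33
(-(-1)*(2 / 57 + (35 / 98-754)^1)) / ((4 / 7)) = -601379 / 456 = -1318.81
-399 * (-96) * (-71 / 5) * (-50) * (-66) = -1794925440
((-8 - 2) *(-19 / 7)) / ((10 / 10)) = 190 / 7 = 27.14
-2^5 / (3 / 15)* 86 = -13760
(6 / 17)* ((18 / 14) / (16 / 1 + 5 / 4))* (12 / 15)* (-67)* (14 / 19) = -38592 / 37145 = -1.04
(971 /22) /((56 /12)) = 2913 /308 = 9.46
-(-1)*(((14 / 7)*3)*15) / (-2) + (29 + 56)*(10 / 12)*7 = 450.83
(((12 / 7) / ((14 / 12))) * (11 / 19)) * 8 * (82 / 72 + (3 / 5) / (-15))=174064 / 23275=7.48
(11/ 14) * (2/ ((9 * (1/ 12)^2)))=25.14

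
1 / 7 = 0.14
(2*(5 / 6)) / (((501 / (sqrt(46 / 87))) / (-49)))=-245*sqrt(4002) / 130761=-0.12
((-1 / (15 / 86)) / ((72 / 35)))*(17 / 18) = -5117 / 1944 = -2.63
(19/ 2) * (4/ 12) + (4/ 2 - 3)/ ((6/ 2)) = 17/ 6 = 2.83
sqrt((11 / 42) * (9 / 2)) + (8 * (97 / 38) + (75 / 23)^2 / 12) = sqrt(231) / 14 + 856633 / 40204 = 22.39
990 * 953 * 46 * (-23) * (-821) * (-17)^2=236839842068940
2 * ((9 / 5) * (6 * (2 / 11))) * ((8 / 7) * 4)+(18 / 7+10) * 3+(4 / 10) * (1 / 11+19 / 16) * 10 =93603 / 1540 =60.78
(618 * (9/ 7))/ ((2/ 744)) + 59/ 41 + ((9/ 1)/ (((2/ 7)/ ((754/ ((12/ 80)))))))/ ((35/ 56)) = 157541765/ 287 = 548926.01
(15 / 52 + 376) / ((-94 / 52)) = -19567 / 94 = -208.16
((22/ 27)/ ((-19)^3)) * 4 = -88/ 185193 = -0.00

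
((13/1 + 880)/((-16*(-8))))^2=797449/16384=48.67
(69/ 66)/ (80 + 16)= 23/ 2112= 0.01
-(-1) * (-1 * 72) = -72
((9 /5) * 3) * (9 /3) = 16.20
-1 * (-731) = 731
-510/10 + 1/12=-611/12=-50.92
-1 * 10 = -10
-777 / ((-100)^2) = -777 / 10000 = -0.08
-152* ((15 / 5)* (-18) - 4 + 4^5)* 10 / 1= -1468320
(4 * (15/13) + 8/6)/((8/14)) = 406/39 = 10.41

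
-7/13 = -0.54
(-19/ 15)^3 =-6859/ 3375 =-2.03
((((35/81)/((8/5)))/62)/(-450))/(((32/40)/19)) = -665/2892672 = -0.00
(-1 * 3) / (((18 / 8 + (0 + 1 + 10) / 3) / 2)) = -72 / 71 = -1.01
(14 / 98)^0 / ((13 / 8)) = 0.62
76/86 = 38/43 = 0.88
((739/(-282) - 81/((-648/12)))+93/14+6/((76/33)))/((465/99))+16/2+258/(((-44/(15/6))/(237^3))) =-8319283574393521/42631820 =-195142585.38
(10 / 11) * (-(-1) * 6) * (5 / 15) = 20 / 11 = 1.82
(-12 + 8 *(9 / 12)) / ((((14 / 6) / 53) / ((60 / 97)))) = -57240 / 679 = -84.30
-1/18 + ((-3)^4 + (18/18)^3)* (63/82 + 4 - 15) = -15103/18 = -839.06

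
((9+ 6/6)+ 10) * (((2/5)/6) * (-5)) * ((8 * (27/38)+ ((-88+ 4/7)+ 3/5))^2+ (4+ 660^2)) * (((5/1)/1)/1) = -782187073684/53067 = -14739613.58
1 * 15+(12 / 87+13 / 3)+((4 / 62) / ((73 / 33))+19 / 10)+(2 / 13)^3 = 92582784143 / 4325475570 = 21.40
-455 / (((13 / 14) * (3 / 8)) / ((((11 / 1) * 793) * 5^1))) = -56990266.67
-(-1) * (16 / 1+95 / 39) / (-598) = -719 / 23322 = -0.03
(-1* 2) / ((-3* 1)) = 2 / 3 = 0.67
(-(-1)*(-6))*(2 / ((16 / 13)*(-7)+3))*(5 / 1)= 780 / 73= 10.68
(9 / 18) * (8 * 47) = 188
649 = 649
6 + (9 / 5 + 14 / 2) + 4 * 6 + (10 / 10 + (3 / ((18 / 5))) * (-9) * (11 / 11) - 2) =303 / 10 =30.30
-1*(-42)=42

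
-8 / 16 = -1 / 2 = -0.50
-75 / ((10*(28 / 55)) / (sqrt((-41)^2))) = -33825 / 56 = -604.02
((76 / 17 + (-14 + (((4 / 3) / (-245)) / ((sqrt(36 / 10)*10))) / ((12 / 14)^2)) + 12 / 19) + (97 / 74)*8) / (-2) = -9493 / 11951 + sqrt(10) / 16200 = -0.79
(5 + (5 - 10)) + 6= 6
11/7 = 1.57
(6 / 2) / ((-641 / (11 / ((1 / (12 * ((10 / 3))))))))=-1320 / 641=-2.06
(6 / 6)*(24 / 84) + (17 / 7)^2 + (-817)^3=-26721586834 / 49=-545338506.82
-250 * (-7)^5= 4201750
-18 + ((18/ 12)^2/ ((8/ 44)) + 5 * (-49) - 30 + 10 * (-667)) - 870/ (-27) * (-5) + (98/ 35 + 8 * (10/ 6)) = -2554417/ 360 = -7095.60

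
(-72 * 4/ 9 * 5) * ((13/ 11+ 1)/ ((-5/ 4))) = 3072/ 11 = 279.27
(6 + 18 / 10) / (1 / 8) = 312 / 5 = 62.40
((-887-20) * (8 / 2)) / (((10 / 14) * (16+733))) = -3628 / 535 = -6.78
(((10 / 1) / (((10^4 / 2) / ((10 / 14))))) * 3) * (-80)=-12 / 35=-0.34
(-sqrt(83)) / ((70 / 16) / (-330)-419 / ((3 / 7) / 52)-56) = 528 * sqrt(83) / 26872391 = 0.00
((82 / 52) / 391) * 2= 41 / 5083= 0.01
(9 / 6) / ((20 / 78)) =5.85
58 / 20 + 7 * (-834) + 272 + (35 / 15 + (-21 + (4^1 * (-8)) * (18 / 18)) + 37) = -5576.77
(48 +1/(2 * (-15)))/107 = 1439/3210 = 0.45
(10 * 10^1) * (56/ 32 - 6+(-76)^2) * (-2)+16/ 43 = -1154349.63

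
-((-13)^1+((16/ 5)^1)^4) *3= -172233/ 625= -275.57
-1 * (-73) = 73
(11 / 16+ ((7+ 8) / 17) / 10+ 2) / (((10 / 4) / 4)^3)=4832 / 425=11.37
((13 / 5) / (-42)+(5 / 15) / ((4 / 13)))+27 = 3923 / 140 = 28.02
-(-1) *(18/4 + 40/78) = 391/78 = 5.01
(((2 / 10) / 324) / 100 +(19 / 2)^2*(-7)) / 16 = -39.48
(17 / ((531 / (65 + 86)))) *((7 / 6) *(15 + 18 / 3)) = 125783 / 1062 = 118.44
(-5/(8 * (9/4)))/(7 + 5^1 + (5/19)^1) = -95/4194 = -0.02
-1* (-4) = 4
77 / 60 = 1.28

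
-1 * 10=-10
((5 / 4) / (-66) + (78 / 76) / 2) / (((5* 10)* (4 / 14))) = 0.03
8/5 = 1.60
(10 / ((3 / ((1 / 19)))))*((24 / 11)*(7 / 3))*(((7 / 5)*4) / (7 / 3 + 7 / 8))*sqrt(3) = 3584*sqrt(3) / 2299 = 2.70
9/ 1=9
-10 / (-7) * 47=470 / 7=67.14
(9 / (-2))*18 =-81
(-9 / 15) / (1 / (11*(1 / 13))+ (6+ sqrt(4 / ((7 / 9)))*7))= -0.03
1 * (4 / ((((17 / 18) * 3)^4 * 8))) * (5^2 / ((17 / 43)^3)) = 3.14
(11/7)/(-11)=-1/7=-0.14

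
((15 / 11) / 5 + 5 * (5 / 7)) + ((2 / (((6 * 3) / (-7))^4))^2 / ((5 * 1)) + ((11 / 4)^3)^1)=408382434038 / 16572987585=24.64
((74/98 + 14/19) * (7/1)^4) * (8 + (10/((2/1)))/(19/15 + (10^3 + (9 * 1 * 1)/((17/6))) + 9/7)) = 978086458713/34109294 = 28675.07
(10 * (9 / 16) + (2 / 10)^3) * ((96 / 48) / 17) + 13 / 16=50157 / 34000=1.48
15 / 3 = 5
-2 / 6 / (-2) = 1 / 6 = 0.17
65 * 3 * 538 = 104910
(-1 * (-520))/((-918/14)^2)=25480/210681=0.12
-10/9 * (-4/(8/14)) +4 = 106/9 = 11.78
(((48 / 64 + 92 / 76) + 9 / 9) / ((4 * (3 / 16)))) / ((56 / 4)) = 75 / 266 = 0.28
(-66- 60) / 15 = -42 / 5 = -8.40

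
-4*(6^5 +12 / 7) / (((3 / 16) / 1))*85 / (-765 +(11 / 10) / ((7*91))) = 89839859200 / 4873039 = 18436.11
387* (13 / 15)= 1677 / 5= 335.40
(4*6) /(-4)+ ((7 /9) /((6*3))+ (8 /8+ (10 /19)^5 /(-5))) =-1991547497 /401128038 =-4.96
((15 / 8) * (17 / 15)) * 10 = 85 / 4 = 21.25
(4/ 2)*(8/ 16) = 1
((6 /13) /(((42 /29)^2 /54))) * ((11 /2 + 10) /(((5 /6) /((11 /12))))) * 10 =2581029 /1274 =2025.93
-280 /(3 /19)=-5320 /3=-1773.33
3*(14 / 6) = 7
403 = 403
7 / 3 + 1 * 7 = 28 / 3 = 9.33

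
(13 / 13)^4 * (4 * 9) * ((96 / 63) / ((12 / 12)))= 384 / 7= 54.86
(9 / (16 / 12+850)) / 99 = 3 / 28094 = 0.00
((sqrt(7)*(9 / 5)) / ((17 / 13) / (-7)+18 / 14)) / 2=819*sqrt(7) / 1000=2.17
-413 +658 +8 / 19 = 4663 / 19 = 245.42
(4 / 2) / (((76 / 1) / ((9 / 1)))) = 9 / 38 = 0.24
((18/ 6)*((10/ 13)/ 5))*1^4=6/ 13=0.46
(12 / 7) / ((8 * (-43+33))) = -3 / 140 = -0.02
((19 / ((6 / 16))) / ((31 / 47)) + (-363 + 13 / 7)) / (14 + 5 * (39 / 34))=-6293264 / 436821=-14.41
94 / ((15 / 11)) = 1034 / 15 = 68.93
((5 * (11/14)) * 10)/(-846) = -275/5922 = -0.05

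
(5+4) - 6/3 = 7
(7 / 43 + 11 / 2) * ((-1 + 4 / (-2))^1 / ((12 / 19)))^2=175807 / 1376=127.77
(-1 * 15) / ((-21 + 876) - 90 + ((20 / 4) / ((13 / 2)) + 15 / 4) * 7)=-156 / 8285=-0.02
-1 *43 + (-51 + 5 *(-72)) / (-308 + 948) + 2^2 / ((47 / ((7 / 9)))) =-11796893 / 270720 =-43.58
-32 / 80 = -2 / 5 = -0.40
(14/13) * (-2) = -28/13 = -2.15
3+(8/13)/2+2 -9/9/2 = 125/26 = 4.81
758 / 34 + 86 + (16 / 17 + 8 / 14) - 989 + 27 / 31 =-3240131 / 3689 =-878.32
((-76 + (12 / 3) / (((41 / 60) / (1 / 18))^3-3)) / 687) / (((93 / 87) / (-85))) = 348042943780 / 39566993499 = 8.80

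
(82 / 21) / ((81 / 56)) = 656 / 243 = 2.70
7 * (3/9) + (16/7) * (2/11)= 635/231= 2.75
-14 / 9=-1.56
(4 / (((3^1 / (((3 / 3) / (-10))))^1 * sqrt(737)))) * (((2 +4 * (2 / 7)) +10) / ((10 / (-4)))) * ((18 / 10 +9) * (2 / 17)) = 13248 * sqrt(737) / 10962875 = 0.03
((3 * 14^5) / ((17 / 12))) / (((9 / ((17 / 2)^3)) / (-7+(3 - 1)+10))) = 388577840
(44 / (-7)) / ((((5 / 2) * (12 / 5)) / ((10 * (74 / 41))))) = -16280 / 861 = -18.91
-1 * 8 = -8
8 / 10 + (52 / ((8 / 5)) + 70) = 1033 / 10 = 103.30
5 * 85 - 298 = 127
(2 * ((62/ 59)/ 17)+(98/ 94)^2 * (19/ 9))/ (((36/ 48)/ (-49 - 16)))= -12537486260/ 59821929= -209.58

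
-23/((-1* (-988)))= -0.02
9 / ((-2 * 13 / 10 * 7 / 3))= -135 / 91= -1.48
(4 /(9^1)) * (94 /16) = 47 /18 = 2.61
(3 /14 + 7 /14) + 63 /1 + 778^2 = 4237434 /7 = 605347.71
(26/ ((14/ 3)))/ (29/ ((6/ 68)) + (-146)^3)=-117/ 65347954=-0.00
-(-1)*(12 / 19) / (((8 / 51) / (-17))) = -2601 / 38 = -68.45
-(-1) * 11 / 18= 11 / 18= 0.61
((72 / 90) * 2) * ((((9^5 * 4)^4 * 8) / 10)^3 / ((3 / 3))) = 15436200937415267294332604030221218727046936884192295008219422523392 / 625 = 24697921499864427670932170000000000000000000000000000000000000000.00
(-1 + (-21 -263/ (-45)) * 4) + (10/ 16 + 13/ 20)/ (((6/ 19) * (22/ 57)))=-810397/ 15840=-51.16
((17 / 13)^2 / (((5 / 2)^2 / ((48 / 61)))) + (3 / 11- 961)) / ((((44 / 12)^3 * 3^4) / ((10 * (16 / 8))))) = -10892109728 / 2264011035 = -4.81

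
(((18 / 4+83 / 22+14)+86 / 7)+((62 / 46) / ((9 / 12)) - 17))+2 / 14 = 103595 / 5313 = 19.50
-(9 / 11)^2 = -81 / 121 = -0.67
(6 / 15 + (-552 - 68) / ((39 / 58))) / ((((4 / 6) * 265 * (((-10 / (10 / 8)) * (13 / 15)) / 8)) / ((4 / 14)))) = 539166 / 313495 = 1.72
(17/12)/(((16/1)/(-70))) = -6.20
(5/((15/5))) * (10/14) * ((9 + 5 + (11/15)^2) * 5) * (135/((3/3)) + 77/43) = 96200110/8127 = 11837.10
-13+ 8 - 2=-7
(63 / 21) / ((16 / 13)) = 39 / 16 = 2.44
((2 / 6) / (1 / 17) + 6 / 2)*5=130 / 3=43.33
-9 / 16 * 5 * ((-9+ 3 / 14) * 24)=16605 / 28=593.04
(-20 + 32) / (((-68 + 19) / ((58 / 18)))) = -116 / 147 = -0.79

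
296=296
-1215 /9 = -135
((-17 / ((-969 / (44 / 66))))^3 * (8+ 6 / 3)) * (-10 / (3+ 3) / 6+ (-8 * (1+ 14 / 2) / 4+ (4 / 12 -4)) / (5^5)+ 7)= 3022168 / 28126186875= 0.00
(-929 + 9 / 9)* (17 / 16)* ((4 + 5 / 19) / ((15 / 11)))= -292842 / 95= -3082.55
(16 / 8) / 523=2 / 523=0.00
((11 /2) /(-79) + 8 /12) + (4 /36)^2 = 7799 /12798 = 0.61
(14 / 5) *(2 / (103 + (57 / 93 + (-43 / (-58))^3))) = 0.05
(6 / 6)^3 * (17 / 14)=17 / 14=1.21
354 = 354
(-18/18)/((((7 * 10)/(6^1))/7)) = -3/5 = -0.60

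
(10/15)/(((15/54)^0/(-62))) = -124/3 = -41.33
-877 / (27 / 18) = -1754 / 3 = -584.67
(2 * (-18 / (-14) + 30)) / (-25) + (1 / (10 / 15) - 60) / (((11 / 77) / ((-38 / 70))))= 219.80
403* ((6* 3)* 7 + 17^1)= 57629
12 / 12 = 1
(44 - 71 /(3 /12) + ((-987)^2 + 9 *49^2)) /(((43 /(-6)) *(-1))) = 138912.28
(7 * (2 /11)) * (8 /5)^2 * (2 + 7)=8064 /275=29.32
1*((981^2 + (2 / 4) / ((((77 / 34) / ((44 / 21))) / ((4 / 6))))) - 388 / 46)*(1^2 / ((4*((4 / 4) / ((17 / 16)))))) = 165939468349 / 649152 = 255624.98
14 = 14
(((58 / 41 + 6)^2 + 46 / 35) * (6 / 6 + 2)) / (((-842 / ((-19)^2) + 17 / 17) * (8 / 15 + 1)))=-10760317614 / 130178321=-82.66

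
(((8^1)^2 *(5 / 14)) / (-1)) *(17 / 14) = -1360 / 49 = -27.76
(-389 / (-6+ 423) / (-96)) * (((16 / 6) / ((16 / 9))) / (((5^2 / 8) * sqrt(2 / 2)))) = 389 / 83400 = 0.00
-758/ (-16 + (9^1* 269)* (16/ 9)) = -379/ 2144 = -0.18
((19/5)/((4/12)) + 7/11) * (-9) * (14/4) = -20853/55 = -379.15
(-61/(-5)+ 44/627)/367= 3497/104595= 0.03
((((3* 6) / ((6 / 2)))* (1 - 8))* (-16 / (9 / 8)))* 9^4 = 3919104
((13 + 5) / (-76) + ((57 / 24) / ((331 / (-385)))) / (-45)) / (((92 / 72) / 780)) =-15492165 / 144647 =-107.10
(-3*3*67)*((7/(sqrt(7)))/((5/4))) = -2412*sqrt(7)/5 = -1276.31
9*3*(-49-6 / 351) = -17205 / 13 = -1323.46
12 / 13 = 0.92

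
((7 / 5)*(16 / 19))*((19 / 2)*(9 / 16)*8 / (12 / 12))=252 / 5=50.40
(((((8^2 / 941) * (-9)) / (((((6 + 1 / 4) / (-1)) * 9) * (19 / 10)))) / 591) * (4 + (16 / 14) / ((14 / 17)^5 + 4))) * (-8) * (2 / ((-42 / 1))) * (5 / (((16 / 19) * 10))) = 5934141184 / 635335207607205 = 0.00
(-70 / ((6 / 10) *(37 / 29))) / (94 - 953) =10150 / 95349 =0.11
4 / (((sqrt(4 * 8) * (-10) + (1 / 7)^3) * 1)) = -18823840 * sqrt(2) / 376476799 - 1372 / 376476799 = -0.07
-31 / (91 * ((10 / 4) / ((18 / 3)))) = -372 / 455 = -0.82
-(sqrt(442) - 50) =50 - sqrt(442) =28.98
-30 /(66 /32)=-160 /11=-14.55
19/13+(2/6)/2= 127/78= 1.63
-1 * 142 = -142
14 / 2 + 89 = 96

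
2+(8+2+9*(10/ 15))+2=20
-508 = -508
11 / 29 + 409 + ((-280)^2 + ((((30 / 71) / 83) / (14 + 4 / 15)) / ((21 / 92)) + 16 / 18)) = 90790745085260 / 1152016677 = 78810.27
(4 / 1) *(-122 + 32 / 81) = -39400 / 81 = -486.42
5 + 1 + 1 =7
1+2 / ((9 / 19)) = 47 / 9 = 5.22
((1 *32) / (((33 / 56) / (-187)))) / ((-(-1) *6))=-15232 / 9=-1692.44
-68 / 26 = -34 / 13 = -2.62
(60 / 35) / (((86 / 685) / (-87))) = -357570 / 301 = -1187.94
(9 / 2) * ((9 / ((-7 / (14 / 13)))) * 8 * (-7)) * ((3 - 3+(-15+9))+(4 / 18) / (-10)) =-136584 / 65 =-2101.29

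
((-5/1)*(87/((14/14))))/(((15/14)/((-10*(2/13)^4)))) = 64960/28561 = 2.27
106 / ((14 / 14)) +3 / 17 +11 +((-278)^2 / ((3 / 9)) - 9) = 3943323 / 17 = 231960.18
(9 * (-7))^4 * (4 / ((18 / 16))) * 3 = 168031584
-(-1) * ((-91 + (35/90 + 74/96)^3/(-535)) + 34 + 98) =65492901577/1597501440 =41.00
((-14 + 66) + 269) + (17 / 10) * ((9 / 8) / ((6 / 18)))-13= 25099 / 80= 313.74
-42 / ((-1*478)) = 21 / 239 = 0.09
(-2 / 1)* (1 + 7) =-16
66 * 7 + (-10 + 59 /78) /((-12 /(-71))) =381241 /936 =407.31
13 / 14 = 0.93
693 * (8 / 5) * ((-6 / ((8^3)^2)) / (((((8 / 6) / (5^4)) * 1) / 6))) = -2338875 / 32768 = -71.38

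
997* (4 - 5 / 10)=6979 / 2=3489.50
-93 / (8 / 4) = -46.50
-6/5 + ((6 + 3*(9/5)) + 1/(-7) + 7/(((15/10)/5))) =3506/105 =33.39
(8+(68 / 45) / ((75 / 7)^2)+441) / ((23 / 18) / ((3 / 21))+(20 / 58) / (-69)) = 151617713638 / 3018571875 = 50.23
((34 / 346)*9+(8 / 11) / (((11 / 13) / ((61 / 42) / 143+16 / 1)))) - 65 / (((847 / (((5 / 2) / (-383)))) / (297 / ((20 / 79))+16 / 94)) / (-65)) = -16404797848349 / 696353996184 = -23.56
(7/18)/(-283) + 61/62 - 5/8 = 225815/631656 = 0.36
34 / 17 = 2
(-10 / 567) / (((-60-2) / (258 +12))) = 0.08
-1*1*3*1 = -3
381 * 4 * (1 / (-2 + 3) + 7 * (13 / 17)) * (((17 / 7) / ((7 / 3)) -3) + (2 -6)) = -48060864 / 833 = -57696.12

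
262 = 262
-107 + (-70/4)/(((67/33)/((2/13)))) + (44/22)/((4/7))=-182607/1742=-104.83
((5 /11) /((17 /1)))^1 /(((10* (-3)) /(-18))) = 0.02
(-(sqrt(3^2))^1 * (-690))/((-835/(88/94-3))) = 5.12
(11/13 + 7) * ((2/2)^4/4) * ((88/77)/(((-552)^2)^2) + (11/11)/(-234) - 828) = -14865831842657827/9152923014144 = -1624.16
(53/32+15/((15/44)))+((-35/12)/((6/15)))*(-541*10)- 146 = 3777367/96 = 39347.57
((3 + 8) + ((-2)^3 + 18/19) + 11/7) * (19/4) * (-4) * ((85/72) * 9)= -31195/28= -1114.11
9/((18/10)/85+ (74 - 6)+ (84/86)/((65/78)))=164475/1264507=0.13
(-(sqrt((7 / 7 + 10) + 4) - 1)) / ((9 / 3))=1 / 3 - sqrt(15) / 3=-0.96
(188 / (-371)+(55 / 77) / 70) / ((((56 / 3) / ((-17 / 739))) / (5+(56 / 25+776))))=2575469349 / 5373712400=0.48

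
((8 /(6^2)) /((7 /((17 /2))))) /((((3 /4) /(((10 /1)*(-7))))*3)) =-680 /81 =-8.40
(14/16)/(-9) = -0.10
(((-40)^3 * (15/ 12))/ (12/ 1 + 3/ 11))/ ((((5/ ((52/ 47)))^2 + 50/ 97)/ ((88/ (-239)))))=14772060160/ 128872863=114.63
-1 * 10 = -10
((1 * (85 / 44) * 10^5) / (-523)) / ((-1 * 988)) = 531250 / 1420991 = 0.37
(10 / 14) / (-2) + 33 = 457 / 14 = 32.64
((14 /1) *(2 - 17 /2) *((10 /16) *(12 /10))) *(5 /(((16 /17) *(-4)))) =90.64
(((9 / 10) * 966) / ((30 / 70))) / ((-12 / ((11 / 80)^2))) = -409101 / 128000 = -3.20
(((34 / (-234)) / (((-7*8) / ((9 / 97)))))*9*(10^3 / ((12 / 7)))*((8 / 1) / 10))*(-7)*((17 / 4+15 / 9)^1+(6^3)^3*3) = -1079321452825 / 5044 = -213981255.52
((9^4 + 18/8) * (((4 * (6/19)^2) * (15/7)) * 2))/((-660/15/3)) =-21264930/27797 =-765.01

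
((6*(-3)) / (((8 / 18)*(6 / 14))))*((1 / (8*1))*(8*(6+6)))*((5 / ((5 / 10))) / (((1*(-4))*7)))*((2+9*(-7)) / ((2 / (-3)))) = 74115 / 2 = 37057.50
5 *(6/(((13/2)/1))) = 60/13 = 4.62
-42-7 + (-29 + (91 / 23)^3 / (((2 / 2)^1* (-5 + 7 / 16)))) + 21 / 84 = -324455945 / 3552764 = -91.32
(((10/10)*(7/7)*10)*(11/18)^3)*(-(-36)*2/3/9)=13310/2187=6.09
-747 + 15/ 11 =-8202/ 11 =-745.64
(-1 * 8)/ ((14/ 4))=-16/ 7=-2.29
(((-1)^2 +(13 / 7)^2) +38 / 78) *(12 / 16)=9433 / 2548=3.70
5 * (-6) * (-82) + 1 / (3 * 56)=413281 / 168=2460.01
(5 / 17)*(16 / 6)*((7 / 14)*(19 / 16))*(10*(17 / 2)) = 475 / 12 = 39.58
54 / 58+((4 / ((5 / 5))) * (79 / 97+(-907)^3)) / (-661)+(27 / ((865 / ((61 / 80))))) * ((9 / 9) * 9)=580975460441127639 / 128669995600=4515236.50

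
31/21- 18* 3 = -1103/21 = -52.52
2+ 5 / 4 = 13 / 4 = 3.25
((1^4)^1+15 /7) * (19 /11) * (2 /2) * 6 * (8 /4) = 456 /7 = 65.14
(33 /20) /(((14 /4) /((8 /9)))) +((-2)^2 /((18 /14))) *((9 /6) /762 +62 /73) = 995353 /324485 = 3.07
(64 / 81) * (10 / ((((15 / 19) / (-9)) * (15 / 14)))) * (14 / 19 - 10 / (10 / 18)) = 587776 / 405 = 1451.30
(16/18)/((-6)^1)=-4/27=-0.15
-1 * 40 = -40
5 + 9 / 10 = 59 / 10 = 5.90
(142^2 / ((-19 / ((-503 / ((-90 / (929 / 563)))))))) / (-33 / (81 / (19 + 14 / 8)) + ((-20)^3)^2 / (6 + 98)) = -734945255304 / 46210405186535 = -0.02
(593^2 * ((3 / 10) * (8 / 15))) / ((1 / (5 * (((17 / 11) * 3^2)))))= 215209188 / 55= 3912894.33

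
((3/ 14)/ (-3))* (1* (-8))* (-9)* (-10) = 360/ 7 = 51.43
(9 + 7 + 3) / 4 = 19 / 4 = 4.75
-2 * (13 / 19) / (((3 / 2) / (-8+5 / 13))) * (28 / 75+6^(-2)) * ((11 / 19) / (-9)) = -121 / 675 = -0.18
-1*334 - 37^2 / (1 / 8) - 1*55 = -11341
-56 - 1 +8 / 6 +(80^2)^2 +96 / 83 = 10199026427 / 249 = 40959945.49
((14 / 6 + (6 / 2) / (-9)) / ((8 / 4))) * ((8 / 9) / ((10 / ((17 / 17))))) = 4 / 45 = 0.09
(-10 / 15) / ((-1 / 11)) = 22 / 3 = 7.33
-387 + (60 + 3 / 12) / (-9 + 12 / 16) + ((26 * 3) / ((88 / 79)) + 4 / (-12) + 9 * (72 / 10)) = -57159 / 220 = -259.81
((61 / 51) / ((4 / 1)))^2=3721 / 41616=0.09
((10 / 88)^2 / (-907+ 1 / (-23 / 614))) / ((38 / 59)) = -0.00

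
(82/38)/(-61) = -41/1159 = -0.04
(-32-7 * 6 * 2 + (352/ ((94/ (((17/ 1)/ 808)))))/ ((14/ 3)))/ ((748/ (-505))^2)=-9731357575/ 184076816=-52.87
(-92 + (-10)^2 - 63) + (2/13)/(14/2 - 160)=-109397/1989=-55.00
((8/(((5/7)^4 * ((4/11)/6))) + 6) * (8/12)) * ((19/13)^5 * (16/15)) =8469764048192/3480871875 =2433.23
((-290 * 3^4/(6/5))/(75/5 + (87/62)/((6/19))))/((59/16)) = -38836800/142249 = -273.02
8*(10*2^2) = 320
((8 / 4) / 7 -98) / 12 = -57 / 7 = -8.14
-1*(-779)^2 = -606841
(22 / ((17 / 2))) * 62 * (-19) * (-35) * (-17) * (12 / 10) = -2176944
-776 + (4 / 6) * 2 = -774.67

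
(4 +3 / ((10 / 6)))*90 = 522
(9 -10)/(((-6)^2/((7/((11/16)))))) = -28/99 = -0.28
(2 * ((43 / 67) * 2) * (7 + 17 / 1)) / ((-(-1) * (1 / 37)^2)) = 5651232 / 67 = 84346.75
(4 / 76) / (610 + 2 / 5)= 5 / 57988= 0.00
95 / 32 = 2.97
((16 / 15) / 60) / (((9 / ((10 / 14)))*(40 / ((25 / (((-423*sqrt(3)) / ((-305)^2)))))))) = -93025*sqrt(3) / 1439046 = -0.11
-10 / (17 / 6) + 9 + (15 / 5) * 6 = 399 / 17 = 23.47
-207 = -207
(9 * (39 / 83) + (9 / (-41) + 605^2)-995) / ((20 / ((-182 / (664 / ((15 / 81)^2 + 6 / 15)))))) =-89472091432451 / 41181064200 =-2172.65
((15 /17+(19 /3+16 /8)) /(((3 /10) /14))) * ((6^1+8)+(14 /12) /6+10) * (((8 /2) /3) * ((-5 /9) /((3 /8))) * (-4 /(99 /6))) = 18339776000 /3680721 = 4982.66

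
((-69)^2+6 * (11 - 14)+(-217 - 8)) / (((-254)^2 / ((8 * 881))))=7960716 / 16129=493.57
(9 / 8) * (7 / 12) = 21 / 32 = 0.66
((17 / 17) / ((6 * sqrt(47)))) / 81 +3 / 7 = sqrt(47) / 22842 +3 / 7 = 0.43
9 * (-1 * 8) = -72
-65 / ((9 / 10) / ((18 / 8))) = -325 / 2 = -162.50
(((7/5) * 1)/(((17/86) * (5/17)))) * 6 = 3612/25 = 144.48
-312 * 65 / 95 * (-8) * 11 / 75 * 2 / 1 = 237952 / 475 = 500.95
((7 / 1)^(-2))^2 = 0.00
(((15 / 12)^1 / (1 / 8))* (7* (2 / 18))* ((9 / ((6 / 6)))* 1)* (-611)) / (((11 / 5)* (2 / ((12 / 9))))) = -427700 / 33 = -12960.61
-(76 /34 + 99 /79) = -4685 /1343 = -3.49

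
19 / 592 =0.03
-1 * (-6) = 6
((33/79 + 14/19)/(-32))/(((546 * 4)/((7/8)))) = -1733/119887872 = -0.00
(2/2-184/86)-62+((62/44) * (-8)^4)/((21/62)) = 16976.93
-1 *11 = -11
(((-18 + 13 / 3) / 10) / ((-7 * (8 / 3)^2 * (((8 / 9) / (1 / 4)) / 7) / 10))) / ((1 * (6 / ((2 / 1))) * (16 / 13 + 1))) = 4797 / 59392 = 0.08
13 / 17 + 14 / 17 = 27 / 17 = 1.59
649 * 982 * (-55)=-35052490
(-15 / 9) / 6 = -5 / 18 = -0.28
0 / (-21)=0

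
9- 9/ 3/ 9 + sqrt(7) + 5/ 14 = sqrt(7) + 379/ 42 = 11.67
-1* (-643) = 643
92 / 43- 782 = -33534 / 43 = -779.86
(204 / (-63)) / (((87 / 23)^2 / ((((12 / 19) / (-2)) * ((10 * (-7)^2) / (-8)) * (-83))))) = 52249330 / 143811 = 363.32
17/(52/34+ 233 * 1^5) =289/3987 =0.07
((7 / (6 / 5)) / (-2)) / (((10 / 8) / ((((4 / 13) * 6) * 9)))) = -38.77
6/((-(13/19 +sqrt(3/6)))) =2964/23 - 2166 * sqrt(2)/23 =-4.31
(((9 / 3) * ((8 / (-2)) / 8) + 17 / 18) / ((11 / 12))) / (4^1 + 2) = -10 / 99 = -0.10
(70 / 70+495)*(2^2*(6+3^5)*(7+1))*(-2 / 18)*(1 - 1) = 0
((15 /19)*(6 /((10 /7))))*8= 504 /19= 26.53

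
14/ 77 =2/ 11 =0.18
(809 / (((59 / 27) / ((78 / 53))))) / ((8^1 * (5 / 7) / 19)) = 113299641 / 62540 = 1811.63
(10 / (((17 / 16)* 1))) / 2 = 80 / 17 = 4.71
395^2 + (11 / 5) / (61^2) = 2902845136 / 18605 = 156025.00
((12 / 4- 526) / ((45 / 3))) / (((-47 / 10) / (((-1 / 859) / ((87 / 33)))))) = -11506 / 3512451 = -0.00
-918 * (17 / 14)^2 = -132651 / 98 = -1353.58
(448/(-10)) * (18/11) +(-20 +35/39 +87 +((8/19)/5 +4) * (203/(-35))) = -5929868/203775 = -29.10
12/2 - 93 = -87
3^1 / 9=1 / 3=0.33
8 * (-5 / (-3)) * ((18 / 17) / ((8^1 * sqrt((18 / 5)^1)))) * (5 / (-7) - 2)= -95 * sqrt(10) / 119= -2.52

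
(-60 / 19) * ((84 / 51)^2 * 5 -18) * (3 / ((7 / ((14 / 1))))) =461520 / 5491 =84.05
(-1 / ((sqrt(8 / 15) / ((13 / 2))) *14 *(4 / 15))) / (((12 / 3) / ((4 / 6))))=-65 *sqrt(30) / 896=-0.40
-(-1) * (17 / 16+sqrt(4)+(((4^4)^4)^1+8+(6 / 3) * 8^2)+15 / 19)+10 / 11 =14362371108529 / 3344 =4294967436.76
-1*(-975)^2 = -950625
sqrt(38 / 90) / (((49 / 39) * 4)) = 13 * sqrt(95) / 980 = 0.13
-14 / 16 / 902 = -7 / 7216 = -0.00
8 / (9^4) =8 / 6561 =0.00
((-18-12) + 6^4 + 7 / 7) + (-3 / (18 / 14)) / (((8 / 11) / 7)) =29869 / 24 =1244.54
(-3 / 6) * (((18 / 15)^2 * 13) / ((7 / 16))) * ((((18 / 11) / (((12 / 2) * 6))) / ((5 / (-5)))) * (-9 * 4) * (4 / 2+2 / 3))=-179712 / 1925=-93.36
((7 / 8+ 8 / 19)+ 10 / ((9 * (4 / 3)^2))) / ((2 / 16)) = 292 / 19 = 15.37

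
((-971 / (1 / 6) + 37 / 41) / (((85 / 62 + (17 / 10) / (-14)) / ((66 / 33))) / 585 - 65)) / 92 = 303181474050 / 311238637111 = 0.97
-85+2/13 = -1103/13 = -84.85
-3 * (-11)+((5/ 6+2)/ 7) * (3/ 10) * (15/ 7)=6519/ 196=33.26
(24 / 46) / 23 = 12 / 529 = 0.02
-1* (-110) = 110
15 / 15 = 1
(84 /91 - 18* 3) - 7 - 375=-5656 /13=-435.08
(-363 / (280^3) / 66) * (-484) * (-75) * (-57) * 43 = 9786843 / 439040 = 22.29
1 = 1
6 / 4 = 3 / 2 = 1.50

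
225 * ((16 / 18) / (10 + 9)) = 200 / 19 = 10.53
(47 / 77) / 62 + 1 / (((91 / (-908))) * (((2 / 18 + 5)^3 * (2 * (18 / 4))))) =582035 / 377554177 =0.00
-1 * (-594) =594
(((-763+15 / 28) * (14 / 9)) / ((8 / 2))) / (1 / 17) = -362933 / 72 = -5040.74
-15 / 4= -3.75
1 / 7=0.14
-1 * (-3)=3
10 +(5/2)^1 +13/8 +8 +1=185/8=23.12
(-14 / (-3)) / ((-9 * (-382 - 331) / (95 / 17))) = 1330 / 327267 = 0.00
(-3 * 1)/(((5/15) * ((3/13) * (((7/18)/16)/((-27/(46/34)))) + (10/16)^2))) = -23.06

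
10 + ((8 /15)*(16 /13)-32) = -4162 /195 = -21.34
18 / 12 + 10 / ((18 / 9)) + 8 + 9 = 47 / 2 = 23.50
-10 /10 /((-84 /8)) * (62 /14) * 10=620 /147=4.22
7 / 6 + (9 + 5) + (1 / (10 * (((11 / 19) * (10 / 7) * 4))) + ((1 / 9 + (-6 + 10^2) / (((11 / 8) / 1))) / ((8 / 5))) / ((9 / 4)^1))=12195173 / 356400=34.22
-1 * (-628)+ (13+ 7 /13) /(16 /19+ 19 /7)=353180 /559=631.81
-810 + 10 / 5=-808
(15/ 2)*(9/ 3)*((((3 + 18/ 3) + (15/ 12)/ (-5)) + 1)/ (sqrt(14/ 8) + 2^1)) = 195 - 195*sqrt(7)/ 4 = 66.02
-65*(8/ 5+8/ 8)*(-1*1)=169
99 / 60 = 33 / 20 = 1.65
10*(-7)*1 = -70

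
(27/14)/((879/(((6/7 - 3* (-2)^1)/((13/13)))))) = 216/14357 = 0.02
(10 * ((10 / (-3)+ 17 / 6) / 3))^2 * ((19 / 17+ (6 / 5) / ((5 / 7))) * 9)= 1189 / 17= 69.94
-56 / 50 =-28 / 25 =-1.12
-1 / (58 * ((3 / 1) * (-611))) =0.00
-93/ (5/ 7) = -651/ 5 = -130.20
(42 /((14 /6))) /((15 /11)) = 66 /5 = 13.20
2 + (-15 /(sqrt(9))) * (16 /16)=-3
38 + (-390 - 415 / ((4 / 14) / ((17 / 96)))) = -116969 / 192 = -609.21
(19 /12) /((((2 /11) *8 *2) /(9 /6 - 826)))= -344641 /768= -448.75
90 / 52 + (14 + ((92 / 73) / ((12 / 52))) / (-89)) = 7940723 / 506766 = 15.67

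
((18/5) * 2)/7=36/35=1.03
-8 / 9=-0.89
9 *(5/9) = 5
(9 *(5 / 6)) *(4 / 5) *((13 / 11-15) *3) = -2736 / 11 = -248.73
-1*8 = -8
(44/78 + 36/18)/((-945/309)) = -2060/2457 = -0.84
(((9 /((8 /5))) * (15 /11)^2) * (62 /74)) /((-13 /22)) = -313875 /21164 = -14.83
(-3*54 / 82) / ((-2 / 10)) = 405 / 41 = 9.88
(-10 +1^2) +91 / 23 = -116 / 23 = -5.04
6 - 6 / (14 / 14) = 0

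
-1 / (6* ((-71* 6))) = 1 / 2556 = 0.00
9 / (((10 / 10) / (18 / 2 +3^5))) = 2268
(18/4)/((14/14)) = 4.50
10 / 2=5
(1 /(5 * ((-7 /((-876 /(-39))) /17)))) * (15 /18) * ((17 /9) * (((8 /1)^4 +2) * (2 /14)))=-57637004 /5733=-10053.55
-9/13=-0.69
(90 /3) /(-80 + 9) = -30 /71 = -0.42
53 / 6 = 8.83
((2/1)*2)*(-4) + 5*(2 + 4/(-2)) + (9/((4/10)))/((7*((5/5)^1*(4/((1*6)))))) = -313/28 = -11.18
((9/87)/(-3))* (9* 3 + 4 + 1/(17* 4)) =-2109/1972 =-1.07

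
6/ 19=0.32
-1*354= -354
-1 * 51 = -51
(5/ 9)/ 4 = 0.14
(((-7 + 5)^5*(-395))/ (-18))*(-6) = 12640/ 3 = 4213.33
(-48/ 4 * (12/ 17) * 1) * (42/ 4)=-1512/ 17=-88.94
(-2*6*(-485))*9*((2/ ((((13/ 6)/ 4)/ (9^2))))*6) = 1221920640/ 13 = 93993895.38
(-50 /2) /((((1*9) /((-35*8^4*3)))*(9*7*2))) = 256000 /27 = 9481.48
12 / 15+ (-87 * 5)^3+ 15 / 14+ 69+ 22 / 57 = -82312803.74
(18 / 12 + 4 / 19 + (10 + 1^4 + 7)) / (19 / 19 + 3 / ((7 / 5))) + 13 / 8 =13203 / 1672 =7.90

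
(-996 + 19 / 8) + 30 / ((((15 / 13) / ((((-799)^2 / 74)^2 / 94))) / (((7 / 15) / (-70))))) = -56772186877 / 410700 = -138232.74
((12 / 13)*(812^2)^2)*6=31300884744192 / 13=2407760364937.85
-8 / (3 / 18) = -48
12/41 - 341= -13969/41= -340.71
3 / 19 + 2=41 / 19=2.16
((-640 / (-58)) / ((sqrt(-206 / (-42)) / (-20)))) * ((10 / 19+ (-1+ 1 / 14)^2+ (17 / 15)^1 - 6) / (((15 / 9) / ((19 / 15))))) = 12434368 * sqrt(2163) / 2195445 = 263.41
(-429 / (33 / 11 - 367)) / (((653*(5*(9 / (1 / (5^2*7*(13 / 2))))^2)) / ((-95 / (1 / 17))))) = -3553 / 638760110625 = -0.00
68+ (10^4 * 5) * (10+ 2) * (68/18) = 6800204/3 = 2266734.67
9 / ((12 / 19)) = 57 / 4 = 14.25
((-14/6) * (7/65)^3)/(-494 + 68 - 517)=0.00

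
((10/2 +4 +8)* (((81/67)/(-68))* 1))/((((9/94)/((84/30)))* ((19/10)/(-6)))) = 35532/1273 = 27.91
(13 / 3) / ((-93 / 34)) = -442 / 279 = -1.58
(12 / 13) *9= 108 / 13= 8.31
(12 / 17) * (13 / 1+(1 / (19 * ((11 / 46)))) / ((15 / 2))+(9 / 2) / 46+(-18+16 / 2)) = 901939 / 408595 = 2.21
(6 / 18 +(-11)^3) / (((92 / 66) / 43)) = -944108 / 23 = -41048.17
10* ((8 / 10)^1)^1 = 8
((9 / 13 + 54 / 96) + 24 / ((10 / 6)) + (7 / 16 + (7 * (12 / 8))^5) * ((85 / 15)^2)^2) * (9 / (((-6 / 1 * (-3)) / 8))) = 22172111616997 / 42120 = 526403409.71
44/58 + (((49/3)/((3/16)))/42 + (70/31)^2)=5968198/752463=7.93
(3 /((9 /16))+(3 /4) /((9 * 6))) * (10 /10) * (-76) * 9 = -7315 /2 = -3657.50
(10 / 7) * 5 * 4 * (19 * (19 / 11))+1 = 938.66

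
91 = 91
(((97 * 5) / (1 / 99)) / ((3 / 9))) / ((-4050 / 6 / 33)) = -35211 / 5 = -7042.20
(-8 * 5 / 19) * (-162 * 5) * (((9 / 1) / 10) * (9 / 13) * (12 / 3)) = 1049760 / 247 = 4250.04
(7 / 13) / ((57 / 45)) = 105 / 247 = 0.43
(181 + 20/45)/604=1633/5436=0.30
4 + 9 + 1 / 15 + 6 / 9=206 / 15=13.73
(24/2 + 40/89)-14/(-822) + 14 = 968117/36579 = 26.47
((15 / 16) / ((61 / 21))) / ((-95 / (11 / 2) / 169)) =-117117 / 37088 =-3.16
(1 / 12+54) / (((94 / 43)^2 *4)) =1200001 / 424128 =2.83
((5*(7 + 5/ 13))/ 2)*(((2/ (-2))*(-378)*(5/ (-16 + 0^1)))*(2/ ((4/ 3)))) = -42525/ 13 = -3271.15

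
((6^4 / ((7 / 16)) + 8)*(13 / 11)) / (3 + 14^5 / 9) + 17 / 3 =711344951 / 124243581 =5.73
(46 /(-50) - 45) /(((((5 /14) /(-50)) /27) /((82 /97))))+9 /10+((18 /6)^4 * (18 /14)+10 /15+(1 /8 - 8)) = 146833.54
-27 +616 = 589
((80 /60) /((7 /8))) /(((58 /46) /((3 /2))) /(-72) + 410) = 26496 /7128877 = 0.00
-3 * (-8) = 24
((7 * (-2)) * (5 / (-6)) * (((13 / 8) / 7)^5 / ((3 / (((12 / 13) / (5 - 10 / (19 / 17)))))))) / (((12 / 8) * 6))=-542659 / 7965941760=-0.00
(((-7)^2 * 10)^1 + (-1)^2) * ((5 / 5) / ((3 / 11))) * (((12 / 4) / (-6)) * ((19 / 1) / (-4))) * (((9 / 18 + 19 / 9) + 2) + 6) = 19600229 / 432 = 45370.90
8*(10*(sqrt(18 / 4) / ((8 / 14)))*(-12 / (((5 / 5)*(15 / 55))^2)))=-33880*sqrt(2)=-47913.56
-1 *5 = -5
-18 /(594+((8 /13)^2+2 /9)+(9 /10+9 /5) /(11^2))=-33127380 /1094350547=-0.03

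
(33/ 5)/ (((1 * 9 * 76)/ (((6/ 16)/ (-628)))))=-0.00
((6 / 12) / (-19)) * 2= -0.05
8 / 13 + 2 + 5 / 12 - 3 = 5 / 156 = 0.03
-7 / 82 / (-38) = 7 / 3116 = 0.00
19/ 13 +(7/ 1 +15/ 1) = 305/ 13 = 23.46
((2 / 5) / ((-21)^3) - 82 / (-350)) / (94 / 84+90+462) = 108466 / 256121775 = 0.00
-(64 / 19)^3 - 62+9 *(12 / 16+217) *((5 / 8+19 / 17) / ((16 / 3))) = 32245688403 / 59700736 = 540.12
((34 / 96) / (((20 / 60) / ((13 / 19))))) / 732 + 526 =117049949 / 222528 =526.00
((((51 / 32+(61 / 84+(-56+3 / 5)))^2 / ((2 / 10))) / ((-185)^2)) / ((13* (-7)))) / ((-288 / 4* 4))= 31808365801 / 2025283792896000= 0.00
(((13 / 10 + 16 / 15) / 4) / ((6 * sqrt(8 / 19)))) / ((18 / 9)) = 71 * sqrt(38) / 5760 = 0.08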